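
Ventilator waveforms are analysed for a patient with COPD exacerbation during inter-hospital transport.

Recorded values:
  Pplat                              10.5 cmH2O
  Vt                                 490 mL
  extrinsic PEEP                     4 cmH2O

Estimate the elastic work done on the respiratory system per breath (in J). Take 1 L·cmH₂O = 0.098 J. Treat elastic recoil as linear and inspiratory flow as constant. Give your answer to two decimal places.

Elastic work ≈ ½ × (Pplat − PEEP) × Vt = 0.5 × (10.5 − 4) × 0.490 L = 0.5 × 6.5 × 0.490 = 1.593 L·cmH2O.
× 0.098 J/(L·cmH2O) → 0.1561 J.

0.16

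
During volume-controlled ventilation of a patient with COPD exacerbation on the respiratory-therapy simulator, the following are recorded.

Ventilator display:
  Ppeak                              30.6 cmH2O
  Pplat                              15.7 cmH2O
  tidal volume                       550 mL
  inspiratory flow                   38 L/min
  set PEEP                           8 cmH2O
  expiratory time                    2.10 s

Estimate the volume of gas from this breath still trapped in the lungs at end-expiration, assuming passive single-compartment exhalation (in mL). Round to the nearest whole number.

Flow: 38 L/min ÷ 60 = 0.6333 L/s.
R = (PIP − Pplat)/V̇ = (30.6 − 15.7) / 0.6333 = 14.9/0.6333 = 23.528 cmH2O·s/L.
C = Vt/(Pplat − PEEP) = 550.0 / (15.7 − 8) = 550.0/7.7 = 71.429 mL/cmH2O.
τ = R × C = 23.528 × 0.07143 L/cmH2O = 1.681 s.
Fraction remaining = e^(−Te/τ) = e^(−2.10/1.681) = 0.2867.
Trapped volume = 550.0 × 0.2867 = 157.69 mL.

158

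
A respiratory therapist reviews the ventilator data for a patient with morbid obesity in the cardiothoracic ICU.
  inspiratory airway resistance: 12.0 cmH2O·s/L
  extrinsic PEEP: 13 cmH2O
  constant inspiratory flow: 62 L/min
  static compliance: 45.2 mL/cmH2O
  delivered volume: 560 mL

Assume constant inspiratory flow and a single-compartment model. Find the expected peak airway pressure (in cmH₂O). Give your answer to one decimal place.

Flow: 62 L/min ÷ 60 = 1.0333 L/s.
Equation of motion (constant flow): PIP = Vt/C + R·V̇ + PEEP.
PIP = 560/45.2 + 12.0×1.0333 + 13 = 12.389 + 12.4 + 13 = 37.789 cmH2O.

37.8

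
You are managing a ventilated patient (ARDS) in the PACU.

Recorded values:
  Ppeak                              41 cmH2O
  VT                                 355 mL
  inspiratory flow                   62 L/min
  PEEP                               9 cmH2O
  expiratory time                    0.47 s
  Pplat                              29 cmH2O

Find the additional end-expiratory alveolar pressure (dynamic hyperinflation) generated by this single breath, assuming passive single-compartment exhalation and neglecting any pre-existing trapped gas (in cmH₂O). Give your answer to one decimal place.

2.0

Flow: 62 L/min ÷ 60 = 1.0333 L/s.
R = (PIP − Pplat)/V̇ = (41 − 29) / 1.0333 = 12.0/1.0333 = 11.613 cmH2O·s/L.
C = Vt/(Pplat − PEEP) = 355.0 / (29 − 9) = 355.0/20.0 = 17.75 mL/cmH2O.
τ = R × C = 11.613 × 0.01775 L/cmH2O = 0.2061 s.
Fraction remaining = e^(−Te/τ) = e^(−0.47/0.2061) = 0.1022; trapped volume = 355.0 × 0.1022 = 36.281 mL.
Additional alveolar pressure from trapping ≈ V_trapped / C = 36.281 / 17.75 = 2.044 cmH2O.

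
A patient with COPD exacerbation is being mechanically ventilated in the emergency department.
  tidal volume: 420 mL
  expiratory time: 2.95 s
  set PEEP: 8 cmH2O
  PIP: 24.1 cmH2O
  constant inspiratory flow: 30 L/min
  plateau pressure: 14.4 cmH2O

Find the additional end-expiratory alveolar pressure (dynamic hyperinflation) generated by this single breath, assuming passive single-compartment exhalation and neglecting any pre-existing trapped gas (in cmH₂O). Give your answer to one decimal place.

Flow: 30 L/min ÷ 60 = 0.5 L/s.
R = (PIP − Pplat)/V̇ = (24.1 − 14.4) / 0.5 = 9.7/0.5 = 19.4 cmH2O·s/L.
C = Vt/(Pplat − PEEP) = 420.0 / (14.4 − 8) = 420.0/6.4 = 65.625 mL/cmH2O.
τ = R × C = 19.4 × 0.06563 L/cmH2O = 1.273 s.
Fraction remaining = e^(−Te/τ) = e^(−2.95/1.273) = 0.09853; trapped volume = 420.0 × 0.09853 = 41.383 mL.
Additional alveolar pressure from trapping ≈ V_trapped / C = 41.383 / 65.625 = 0.6306 cmH2O.

0.6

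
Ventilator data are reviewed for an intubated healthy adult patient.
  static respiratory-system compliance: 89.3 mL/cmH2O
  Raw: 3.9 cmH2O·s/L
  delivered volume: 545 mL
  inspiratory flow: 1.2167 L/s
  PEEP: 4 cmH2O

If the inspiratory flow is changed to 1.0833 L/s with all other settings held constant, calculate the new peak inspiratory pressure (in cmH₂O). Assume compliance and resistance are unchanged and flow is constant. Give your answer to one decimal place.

14.3

PIP = Vt/C + R·V̇ + PEEP (constant-flow equation of motion).
Only the resistive term changes: ΔPIP = R × ΔV̇ = 3.9 × (1.0833 − 1.2167) = 3.9 × -0.1334 = -0.5203 cmH2O.
Original PIP = 545/89.3 + 3.9×1.2167 + 4 = 14.848 cmH2O; new PIP = 14.848 + (-0.5203) = 14.328 cmH2O.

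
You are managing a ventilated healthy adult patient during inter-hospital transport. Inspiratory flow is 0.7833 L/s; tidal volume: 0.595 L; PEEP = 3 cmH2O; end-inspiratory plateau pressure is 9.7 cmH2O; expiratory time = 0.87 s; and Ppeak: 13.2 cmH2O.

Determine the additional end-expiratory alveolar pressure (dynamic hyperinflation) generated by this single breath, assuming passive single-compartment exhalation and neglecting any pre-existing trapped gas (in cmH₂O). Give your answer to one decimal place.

R = (PIP − Pplat)/V̇ = (13.2 − 9.7) / 0.7833 = 3.5/0.7833 = 4.468 cmH2O·s/L.
C = Vt/(Pplat − PEEP) = 595.0 / (9.7 − 3) = 595.0/6.7 = 88.806 mL/cmH2O.
τ = R × C = 4.468 × 0.08881 L/cmH2O = 0.3968 s.
Fraction remaining = e^(−Te/τ) = e^(−0.87/0.3968) = 0.1116; trapped volume = 595.0 × 0.1116 = 66.402 mL.
Additional alveolar pressure from trapping ≈ V_trapped / C = 66.402 / 88.806 = 0.7477 cmH2O.

0.7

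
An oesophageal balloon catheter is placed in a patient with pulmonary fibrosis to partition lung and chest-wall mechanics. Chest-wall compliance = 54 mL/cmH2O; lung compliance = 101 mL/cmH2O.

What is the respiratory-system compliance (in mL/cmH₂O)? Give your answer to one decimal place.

35.2

Lung and chest wall are elastances in series: 1/Crs = 1/CL + 1/Ccw.
1/Crs = 1/101 + 1/54 = 0.02842.
Crs = 35.186 mL/cmH2O.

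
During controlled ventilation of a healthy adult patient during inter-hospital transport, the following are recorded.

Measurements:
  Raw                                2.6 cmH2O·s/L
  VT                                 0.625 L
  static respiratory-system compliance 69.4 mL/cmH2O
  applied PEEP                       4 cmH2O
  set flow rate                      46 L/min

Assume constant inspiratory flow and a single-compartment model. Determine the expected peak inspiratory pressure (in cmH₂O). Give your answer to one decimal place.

Flow: 46 L/min ÷ 60 = 0.7667 L/s.
Equation of motion (constant flow): PIP = Vt/C + R·V̇ + PEEP.
PIP = 625/69.4 + 2.6×0.7667 + 4 = 9.006 + 1.993 + 4 = 14.999 cmH2O.

15.0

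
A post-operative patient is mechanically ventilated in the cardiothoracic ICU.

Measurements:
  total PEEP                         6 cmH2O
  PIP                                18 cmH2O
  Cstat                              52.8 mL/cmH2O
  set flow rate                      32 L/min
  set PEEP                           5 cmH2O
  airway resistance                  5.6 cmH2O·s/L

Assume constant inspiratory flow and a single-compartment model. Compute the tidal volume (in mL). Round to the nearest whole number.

Flow: 32 L/min ÷ 60 = 0.5333 L/s.
Total PEEP = 6 cmH2O (set 5 + intrinsic 1); this is the baseline alveolar pressure.
Equation of motion (constant flow): PIP = Vt/C + R·V̇ + PEEP.
Vt/C = PIP − R·V̇ − PEEP = 18 − 2.986 − 6 = 9.014 cmH2O.
Vt = C × 9.014 = 52.8 × 9.014 = 475.94 mL.

476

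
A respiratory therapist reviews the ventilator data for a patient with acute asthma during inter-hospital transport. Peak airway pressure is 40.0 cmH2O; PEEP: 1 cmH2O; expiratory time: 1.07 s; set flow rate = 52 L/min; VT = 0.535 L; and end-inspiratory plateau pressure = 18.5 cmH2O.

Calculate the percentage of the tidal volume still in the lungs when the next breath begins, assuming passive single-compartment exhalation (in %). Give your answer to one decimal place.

24.4

Flow: 52 L/min ÷ 60 = 0.8667 L/s.
R = (PIP − Pplat)/V̇ = (40.0 − 18.5) / 0.8667 = 21.5/0.8667 = 24.807 cmH2O·s/L.
C = Vt/(Pplat − PEEP) = 535.0 / (18.5 − 1) = 535.0/17.5 = 30.571 mL/cmH2O.
τ = R × C = 24.807 × 0.03057 L/cmH2O = 0.7583 s.
Fraction remaining at end-expiration = e^(−Te/τ) = e^(−1.07/0.7583) = 0.2439 → 24.39%.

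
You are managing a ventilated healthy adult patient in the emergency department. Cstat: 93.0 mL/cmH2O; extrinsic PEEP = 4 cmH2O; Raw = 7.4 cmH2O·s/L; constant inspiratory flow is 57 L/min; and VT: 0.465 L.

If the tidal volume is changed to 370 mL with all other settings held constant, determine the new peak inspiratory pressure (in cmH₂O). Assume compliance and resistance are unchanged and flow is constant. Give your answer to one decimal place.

Flow: 57 L/min ÷ 60 = 0.95 L/s.
PIP = Vt/C + R·V̇ + PEEP (constant-flow equation of motion).
Only the elastic term changes: ΔPIP = ΔVt / C = (370 − 465) / 93.0 = -1.022 cmH2O.
Original PIP = 465/93.0 + 7.4×0.95 + 4 = 16.03 cmH2O; new PIP = 16.03 + (-1.022) = 15.008 cmH2O.

15.0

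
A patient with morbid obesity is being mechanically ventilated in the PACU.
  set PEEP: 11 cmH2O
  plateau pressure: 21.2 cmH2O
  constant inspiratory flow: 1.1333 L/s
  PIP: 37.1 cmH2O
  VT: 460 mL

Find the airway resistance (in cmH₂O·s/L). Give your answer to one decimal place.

14.0

Raw = (PIP − Pplat) / flow = (37.1 − 21.2) / 1.1333 = 15.9 / 1.1333 = 14.03 cmH2O·s/L.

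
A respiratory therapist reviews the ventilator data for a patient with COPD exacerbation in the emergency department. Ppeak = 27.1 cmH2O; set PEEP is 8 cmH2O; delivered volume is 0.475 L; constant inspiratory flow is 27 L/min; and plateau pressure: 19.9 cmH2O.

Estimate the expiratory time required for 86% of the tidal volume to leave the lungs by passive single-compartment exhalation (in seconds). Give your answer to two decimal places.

Flow: 27 L/min ÷ 60 = 0.45 L/s.
R = (PIP − Pplat)/V̇ = (27.1 − 19.9) / 0.45 = 7.2/0.45 = 16.0 cmH2O·s/L.
C = Vt/(Pplat − PEEP) = 475.0 / (19.9 − 8) = 475.0/11.9 = 39.916 mL/cmH2O.
τ = R × C = 16.0 × 0.03992 L/cmH2O = 0.6387 s.
t = −τ·ln(1 − 0.86) = −0.6387·ln(0.14) = 1.256 s.

1.26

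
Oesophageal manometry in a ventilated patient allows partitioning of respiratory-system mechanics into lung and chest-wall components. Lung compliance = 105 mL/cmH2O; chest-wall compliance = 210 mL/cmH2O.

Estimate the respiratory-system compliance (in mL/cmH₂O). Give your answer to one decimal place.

70.0

Lung and chest wall are elastances in series: 1/Crs = 1/CL + 1/Ccw.
1/Crs = 1/105 + 1/210 = 0.01429.
Crs = 69.979 mL/cmH2O.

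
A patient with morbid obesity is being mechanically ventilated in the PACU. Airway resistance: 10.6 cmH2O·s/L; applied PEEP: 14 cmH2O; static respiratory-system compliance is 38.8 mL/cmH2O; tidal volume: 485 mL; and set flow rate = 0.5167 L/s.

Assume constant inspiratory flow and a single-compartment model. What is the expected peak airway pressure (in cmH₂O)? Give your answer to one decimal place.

32.0

Equation of motion (constant flow): PIP = Vt/C + R·V̇ + PEEP.
PIP = 485/38.8 + 10.6×0.5167 + 14 = 12.5 + 5.477 + 14 = 31.977 cmH2O.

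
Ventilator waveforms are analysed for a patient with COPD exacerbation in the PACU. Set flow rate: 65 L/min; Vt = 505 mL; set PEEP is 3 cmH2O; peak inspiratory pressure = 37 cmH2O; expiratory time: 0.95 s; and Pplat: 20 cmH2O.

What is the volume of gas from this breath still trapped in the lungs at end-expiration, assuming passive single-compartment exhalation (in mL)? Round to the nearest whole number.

Flow: 65 L/min ÷ 60 = 1.0833 L/s.
R = (PIP − Pplat)/V̇ = (37 − 20) / 1.0833 = 17.0/1.0833 = 15.693 cmH2O·s/L.
C = Vt/(Pplat − PEEP) = 505.0 / (20 − 3) = 505.0/17.0 = 29.706 mL/cmH2O.
τ = R × C = 15.693 × 0.02971 L/cmH2O = 0.4662 s.
Fraction remaining = e^(−Te/τ) = e^(−0.95/0.4662) = 0.1303.
Trapped volume = 505.0 × 0.1303 = 65.802 mL.

66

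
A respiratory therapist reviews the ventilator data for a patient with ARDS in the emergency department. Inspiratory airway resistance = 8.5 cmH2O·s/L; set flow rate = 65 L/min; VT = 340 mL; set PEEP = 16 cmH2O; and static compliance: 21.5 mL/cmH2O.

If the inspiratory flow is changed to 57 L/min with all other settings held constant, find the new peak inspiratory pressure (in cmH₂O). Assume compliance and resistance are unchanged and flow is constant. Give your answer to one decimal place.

Flow: 65 L/min ÷ 60 = 1.0833 L/s.
New flow: 57 L/min ÷ 60 = 0.95 L/s.
PIP = Vt/C + R·V̇ + PEEP (constant-flow equation of motion).
Only the resistive term changes: ΔPIP = R × ΔV̇ = 8.5 × (0.95 − 1.0833) = 8.5 × -0.1333 = -1.133 cmH2O.
Original PIP = 340/21.5 + 8.5×1.0833 + 16 = 41.022 cmH2O; new PIP = 41.022 + (-1.133) = 39.889 cmH2O.

39.9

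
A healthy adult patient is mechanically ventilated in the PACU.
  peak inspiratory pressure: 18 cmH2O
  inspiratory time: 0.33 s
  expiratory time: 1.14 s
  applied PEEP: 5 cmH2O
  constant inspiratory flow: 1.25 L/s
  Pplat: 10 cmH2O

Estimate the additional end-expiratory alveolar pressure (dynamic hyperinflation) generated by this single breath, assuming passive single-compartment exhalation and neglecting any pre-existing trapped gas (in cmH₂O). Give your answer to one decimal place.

Vt = flow × Ti = 1.25 L/s × 0.33 s × 1000 mL/L = 412.5 mL.
R = (PIP − Pplat)/V̇ = (18 − 10) / 1.25 = 8.0/1.25 = 6.4 cmH2O·s/L.
C = Vt/(Pplat − PEEP) = 412.5 / (10 − 5) = 412.5/5.0 = 82.5 mL/cmH2O.
τ = R × C = 6.4 × 0.0825 L/cmH2O = 0.528 s.
Fraction remaining = e^(−Te/τ) = e^(−1.14/0.528) = 0.1154; trapped volume = 412.5 × 0.1154 = 47.603 mL.
Additional alveolar pressure from trapping ≈ V_trapped / C = 47.603 / 82.5 = 0.577 cmH2O.

0.6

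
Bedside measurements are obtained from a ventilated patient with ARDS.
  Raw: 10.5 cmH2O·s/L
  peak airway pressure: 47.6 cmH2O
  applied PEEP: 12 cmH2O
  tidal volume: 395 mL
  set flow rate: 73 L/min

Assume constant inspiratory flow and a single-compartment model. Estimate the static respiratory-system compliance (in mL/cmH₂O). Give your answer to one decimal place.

Flow: 73 L/min ÷ 60 = 1.2167 L/s.
Equation of motion (constant flow): PIP = Vt/C + R·V̇ + PEEP.
Vt/C = PIP − R·V̇ − PEEP = 47.6 − 10.5×1.2167 − 12 = 47.6 − 12.775 − 12 = 22.825 cmH2O.
C = Vt / 22.825 = 395 / 22.825 = 17.306 mL/cmH2O.

17.3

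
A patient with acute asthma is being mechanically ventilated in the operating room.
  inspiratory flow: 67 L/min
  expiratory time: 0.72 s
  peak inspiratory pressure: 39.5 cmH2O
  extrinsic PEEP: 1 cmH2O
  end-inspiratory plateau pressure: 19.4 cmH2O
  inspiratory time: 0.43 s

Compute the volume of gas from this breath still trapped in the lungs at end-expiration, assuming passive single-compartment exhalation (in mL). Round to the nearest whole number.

104

Flow: 67 L/min ÷ 60 = 1.1167 L/s.
Vt = flow × Ti = 1.1167 L/s × 0.43 s × 1000 mL/L = 480.18 mL.
R = (PIP − Pplat)/V̇ = (39.5 − 19.4) / 1.1167 = 20.1/1.1167 = 17.999 cmH2O·s/L.
C = Vt/(Pplat − PEEP) = 480.18 / (19.4 − 1) = 480.18/18.4 = 26.097 mL/cmH2O.
τ = R × C = 17.999 × 0.0261 L/cmH2O = 0.4698 s.
Fraction remaining = e^(−Te/τ) = e^(−0.72/0.4698) = 0.216.
Trapped volume = 480.18 × 0.216 = 103.72 mL.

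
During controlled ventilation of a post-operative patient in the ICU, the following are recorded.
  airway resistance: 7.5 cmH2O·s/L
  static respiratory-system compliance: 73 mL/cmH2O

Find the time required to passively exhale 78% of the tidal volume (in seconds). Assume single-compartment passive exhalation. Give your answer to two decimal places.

0.83

τ = R × C = 7.5 × 73 mL/cmH2O = 7.5 × 0.073 L/cmH2O = 0.5475 s.
Exhaled fraction f = 1 − e^(−t/τ) → t = −τ·ln(1 − f) = −0.5475·ln(0.22) = 0.829 s.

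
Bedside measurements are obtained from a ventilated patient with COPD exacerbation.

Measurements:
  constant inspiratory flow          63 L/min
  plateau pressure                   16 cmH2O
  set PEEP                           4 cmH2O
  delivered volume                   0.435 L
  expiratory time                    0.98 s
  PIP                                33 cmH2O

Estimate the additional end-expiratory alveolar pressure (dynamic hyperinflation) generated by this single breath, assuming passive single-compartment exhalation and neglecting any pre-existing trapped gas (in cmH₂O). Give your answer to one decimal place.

2.3

Flow: 63 L/min ÷ 60 = 1.05 L/s.
R = (PIP − Pplat)/V̇ = (33 − 16) / 1.05 = 17.0/1.05 = 16.19 cmH2O·s/L.
C = Vt/(Pplat − PEEP) = 435.0 / (16 − 4) = 435.0/12.0 = 36.25 mL/cmH2O.
τ = R × C = 16.19 × 0.03625 L/cmH2O = 0.5869 s.
Fraction remaining = e^(−Te/τ) = e^(−0.98/0.5869) = 0.1883; trapped volume = 435.0 × 0.1883 = 81.911 mL.
Additional alveolar pressure from trapping ≈ V_trapped / C = 81.911 / 36.25 = 2.26 cmH2O.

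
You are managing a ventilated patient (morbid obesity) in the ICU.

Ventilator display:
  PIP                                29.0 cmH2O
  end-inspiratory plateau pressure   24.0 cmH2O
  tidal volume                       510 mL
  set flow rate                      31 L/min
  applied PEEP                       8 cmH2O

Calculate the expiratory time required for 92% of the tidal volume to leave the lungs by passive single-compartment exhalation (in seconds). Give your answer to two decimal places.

Flow: 31 L/min ÷ 60 = 0.5167 L/s.
R = (PIP − Pplat)/V̇ = (29.0 − 24.0) / 0.5167 = 5.0/0.5167 = 9.677 cmH2O·s/L.
C = Vt/(Pplat − PEEP) = 510.0 / (24.0 − 8) = 510.0/16.0 = 31.875 mL/cmH2O.
τ = R × C = 9.677 × 0.03188 L/cmH2O = 0.3085 s.
t = −τ·ln(1 − 0.92) = −0.3085·ln(0.08) = 0.7792 s.

0.78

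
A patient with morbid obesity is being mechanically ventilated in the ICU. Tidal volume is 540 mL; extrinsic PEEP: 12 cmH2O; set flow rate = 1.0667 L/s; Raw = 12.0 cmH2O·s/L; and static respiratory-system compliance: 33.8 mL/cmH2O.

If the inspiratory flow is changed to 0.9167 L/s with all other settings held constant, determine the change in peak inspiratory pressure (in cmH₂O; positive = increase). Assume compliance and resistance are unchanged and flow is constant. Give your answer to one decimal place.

PIP = Vt/C + R·V̇ + PEEP (constant-flow equation of motion).
Only the resistive term changes: ΔPIP = R × ΔV̇ = 12.0 × (0.9167 − 1.0667) = 12.0 × -0.15 = -1.8 cmH2O.

-1.8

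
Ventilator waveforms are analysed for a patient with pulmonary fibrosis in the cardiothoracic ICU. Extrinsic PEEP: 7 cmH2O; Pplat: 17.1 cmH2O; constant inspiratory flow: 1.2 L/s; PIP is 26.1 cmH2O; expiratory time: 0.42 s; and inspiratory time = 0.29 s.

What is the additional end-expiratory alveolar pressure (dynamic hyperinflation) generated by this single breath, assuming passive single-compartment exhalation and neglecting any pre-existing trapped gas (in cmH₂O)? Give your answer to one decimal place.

2.0

Vt = flow × Ti = 1.2 L/s × 0.29 s × 1000 mL/L = 348.0 mL.
R = (PIP − Pplat)/V̇ = (26.1 − 17.1) / 1.2 = 9.0/1.2 = 7.5 cmH2O·s/L.
C = Vt/(Pplat − PEEP) = 348.0 / (17.1 − 7) = 348.0/10.1 = 34.455 mL/cmH2O.
τ = R × C = 7.5 × 0.03446 L/cmH2O = 0.2585 s.
Fraction remaining = e^(−Te/τ) = e^(−0.42/0.2585) = 0.197; trapped volume = 348.0 × 0.197 = 68.556 mL.
Additional alveolar pressure from trapping ≈ V_trapped / C = 68.556 / 34.455 = 1.99 cmH2O.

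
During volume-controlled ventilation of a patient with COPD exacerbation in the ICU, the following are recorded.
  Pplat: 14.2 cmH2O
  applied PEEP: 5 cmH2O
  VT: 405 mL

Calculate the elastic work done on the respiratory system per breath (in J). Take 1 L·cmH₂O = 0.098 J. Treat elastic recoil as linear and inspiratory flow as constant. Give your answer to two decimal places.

0.18

Elastic work ≈ ½ × (Pplat − PEEP) × Vt = 0.5 × (14.2 − 5) × 0.405 L = 0.5 × 9.2 × 0.405 = 1.863 L·cmH2O.
× 0.098 J/(L·cmH2O) → 0.1826 J.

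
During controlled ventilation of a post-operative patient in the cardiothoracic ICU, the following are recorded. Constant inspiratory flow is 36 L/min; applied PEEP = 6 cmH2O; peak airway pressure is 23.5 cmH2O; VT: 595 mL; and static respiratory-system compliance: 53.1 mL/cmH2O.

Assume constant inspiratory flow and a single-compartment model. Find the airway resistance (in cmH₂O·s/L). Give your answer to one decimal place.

10.5

Flow: 36 L/min ÷ 60 = 0.6 L/s.
Equation of motion (constant flow): PIP = Vt/C + R·V̇ + PEEP.
R·V̇ = PIP − Vt/C − PEEP = 23.5 − 595/53.1 − 6 = 23.5 − 11.205 − 6 = 6.295 cmH2O.
R = 6.295 / 0.6 = 10.492 cmH2O·s/L.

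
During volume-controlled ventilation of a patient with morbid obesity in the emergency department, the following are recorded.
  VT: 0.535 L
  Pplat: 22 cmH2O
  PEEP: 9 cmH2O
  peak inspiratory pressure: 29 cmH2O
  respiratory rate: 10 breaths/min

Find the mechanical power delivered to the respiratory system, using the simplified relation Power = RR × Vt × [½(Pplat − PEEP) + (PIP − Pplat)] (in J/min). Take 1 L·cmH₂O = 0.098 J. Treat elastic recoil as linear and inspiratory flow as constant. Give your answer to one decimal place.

Per-breath work = Vt × [½(Pplat−PEEP) + (PIP−Pplat)] = 0.535 × [0.5×13.0 + 7.0] = 0.535 × 13.5 = 7.223 L·cmH2O.
Power = 10 × 7.223 = 72.23 L·cmH2O/min.
× 0.098 J/(L·cmH2O) → 7.079 J/min.

7.1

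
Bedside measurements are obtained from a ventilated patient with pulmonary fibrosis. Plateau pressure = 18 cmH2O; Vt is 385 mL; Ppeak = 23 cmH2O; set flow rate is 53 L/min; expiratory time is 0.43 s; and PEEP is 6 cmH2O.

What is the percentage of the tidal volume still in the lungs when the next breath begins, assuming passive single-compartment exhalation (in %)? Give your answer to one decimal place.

9.4

Flow: 53 L/min ÷ 60 = 0.8833 L/s.
R = (PIP − Pplat)/V̇ = (23 − 18) / 0.8833 = 5.0/0.8833 = 5.661 cmH2O·s/L.
C = Vt/(Pplat − PEEP) = 385.0 / (18 − 6) = 385.0/12.0 = 32.083 mL/cmH2O.
τ = R × C = 5.661 × 0.03208 L/cmH2O = 0.1816 s.
Fraction remaining at end-expiration = e^(−Te/τ) = e^(−0.43/0.1816) = 0.09368 → 9.368%.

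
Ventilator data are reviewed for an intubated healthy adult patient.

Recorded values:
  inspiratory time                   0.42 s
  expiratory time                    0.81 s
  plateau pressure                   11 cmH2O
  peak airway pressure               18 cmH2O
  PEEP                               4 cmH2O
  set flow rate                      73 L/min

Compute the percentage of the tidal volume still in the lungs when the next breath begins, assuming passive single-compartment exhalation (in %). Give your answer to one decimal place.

14.5

Flow: 73 L/min ÷ 60 = 1.2167 L/s.
Vt = flow × Ti = 1.2167 L/s × 0.42 s × 1000 mL/L = 511.01 mL.
R = (PIP − Pplat)/V̇ = (18 − 11) / 1.2167 = 7.0/1.2167 = 5.753 cmH2O·s/L.
C = Vt/(Pplat − PEEP) = 511.01 / (11 − 4) = 511.01/7.0 = 73.001 mL/cmH2O.
τ = R × C = 5.753 × 0.073 L/cmH2O = 0.42 s.
Fraction remaining at end-expiration = e^(−Te/τ) = e^(−0.81/0.42) = 0.1454 → 14.54%.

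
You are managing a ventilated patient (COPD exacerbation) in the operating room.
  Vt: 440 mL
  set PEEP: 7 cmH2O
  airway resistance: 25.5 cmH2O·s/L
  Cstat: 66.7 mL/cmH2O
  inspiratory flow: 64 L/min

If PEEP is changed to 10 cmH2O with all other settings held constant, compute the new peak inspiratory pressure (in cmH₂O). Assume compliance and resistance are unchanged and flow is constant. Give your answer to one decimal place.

43.8

Flow: 64 L/min ÷ 60 = 1.0667 L/s.
PIP = Vt/C + R·V̇ + PEEP (constant-flow equation of motion).
Only the baseline term changes: ΔPIP = ΔPEEP = 10 − 7 = 3.0 cmH2O.
Original PIP = 440/66.7 + 25.5×1.0667 + 7 = 40.798 cmH2O; new PIP = 40.798 + (3.0) = 43.798 cmH2O.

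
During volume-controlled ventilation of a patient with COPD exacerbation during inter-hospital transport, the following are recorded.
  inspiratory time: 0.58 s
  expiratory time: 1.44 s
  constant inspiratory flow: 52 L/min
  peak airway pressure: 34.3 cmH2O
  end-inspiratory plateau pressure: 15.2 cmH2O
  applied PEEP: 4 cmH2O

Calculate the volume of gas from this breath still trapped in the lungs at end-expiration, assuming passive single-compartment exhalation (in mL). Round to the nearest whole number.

117

Flow: 52 L/min ÷ 60 = 0.8667 L/s.
Vt = flow × Ti = 0.8667 L/s × 0.58 s × 1000 mL/L = 502.69 mL.
R = (PIP − Pplat)/V̇ = (34.3 − 15.2) / 0.8667 = 19.1/0.8667 = 22.038 cmH2O·s/L.
C = Vt/(Pplat − PEEP) = 502.69 / (15.2 − 4) = 502.69/11.2 = 44.883 mL/cmH2O.
τ = R × C = 22.038 × 0.04488 L/cmH2O = 0.9891 s.
Fraction remaining = e^(−Te/τ) = e^(−1.44/0.9891) = 0.2332.
Trapped volume = 502.69 × 0.2332 = 117.23 mL.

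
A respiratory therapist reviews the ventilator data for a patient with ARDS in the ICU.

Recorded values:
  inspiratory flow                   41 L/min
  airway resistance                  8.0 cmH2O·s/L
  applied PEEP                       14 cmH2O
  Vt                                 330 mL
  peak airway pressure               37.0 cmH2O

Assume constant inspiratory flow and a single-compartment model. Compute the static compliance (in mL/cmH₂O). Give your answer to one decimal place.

18.8

Flow: 41 L/min ÷ 60 = 0.6833 L/s.
Equation of motion (constant flow): PIP = Vt/C + R·V̇ + PEEP.
Vt/C = PIP − R·V̇ − PEEP = 37.0 − 8.0×0.6833 − 14 = 37.0 − 5.466 − 14 = 17.534 cmH2O.
C = Vt / 17.534 = 330 / 17.534 = 18.821 mL/cmH2O.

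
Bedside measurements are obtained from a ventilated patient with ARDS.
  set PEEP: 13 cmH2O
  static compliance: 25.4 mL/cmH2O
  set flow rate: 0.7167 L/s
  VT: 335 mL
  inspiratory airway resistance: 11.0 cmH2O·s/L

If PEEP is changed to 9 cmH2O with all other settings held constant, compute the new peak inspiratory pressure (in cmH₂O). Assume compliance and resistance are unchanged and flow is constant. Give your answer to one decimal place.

30.1

PIP = Vt/C + R·V̇ + PEEP (constant-flow equation of motion).
Only the baseline term changes: ΔPIP = ΔPEEP = 9 − 13 = -4.0 cmH2O.
Original PIP = 335/25.4 + 11.0×0.7167 + 13 = 34.073 cmH2O; new PIP = 34.073 + (-4.0) = 30.073 cmH2O.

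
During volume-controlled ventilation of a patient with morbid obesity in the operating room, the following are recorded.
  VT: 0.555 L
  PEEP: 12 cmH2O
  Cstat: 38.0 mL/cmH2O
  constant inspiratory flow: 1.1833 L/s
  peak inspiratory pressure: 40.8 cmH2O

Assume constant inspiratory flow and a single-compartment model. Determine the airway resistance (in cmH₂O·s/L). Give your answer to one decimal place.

Equation of motion (constant flow): PIP = Vt/C + R·V̇ + PEEP.
R·V̇ = PIP − Vt/C − PEEP = 40.8 − 555/38.0 − 12 = 40.8 − 14.605 − 12 = 14.195 cmH2O.
R = 14.195 / 1.1833 = 11.996 cmH2O·s/L.

12.0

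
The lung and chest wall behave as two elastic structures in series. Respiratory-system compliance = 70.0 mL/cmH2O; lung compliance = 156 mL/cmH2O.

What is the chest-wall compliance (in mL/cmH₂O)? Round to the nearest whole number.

1/Ccw = 1/Crs − 1/CL.
1/Ccw = 1/70.0 − 1/156 = 0.007875.
Ccw = 126.98 mL/cmH2O.

127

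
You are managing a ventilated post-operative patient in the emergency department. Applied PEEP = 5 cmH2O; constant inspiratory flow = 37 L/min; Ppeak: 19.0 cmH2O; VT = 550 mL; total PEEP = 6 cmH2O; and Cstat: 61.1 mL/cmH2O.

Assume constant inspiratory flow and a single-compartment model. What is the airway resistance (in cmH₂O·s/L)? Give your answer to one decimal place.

Flow: 37 L/min ÷ 60 = 0.6167 L/s.
Total PEEP = 6 cmH2O (set 5 + intrinsic 1); this is the baseline alveolar pressure.
Equation of motion (constant flow): PIP = Vt/C + R·V̇ + PEEP.
R·V̇ = PIP − Vt/C − PEEP = 19.0 − 550/61.1 − 6 = 19.0 − 9.002 − 6 = 3.998 cmH2O.
R = 3.998 / 0.6167 = 6.483 cmH2O·s/L.

6.5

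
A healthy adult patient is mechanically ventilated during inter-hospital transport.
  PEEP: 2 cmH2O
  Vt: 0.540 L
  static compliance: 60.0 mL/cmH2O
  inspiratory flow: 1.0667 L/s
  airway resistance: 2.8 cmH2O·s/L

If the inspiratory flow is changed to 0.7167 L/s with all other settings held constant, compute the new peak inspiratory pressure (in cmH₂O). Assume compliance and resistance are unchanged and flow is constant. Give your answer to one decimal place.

13.0

PIP = Vt/C + R·V̇ + PEEP (constant-flow equation of motion).
Only the resistive term changes: ΔPIP = R × ΔV̇ = 2.8 × (0.7167 − 1.0667) = 2.8 × -0.35 = -0.98 cmH2O.
Original PIP = 540/60.0 + 2.8×1.0667 + 2 = 13.987 cmH2O; new PIP = 13.987 + (-0.98) = 13.007 cmH2O.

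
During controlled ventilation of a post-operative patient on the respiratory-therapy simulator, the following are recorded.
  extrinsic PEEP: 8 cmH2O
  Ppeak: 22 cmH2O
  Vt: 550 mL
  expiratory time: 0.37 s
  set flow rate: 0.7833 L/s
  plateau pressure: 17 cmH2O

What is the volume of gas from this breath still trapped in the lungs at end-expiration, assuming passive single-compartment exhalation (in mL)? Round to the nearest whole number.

213

R = (PIP − Pplat)/V̇ = (22 − 17) / 0.7833 = 5.0/0.7833 = 6.383 cmH2O·s/L.
C = Vt/(Pplat − PEEP) = 550.0 / (17 − 8) = 550.0/9.0 = 61.111 mL/cmH2O.
τ = R × C = 6.383 × 0.06111 L/cmH2O = 0.3901 s.
Fraction remaining = e^(−Te/τ) = e^(−0.37/0.3901) = 0.3873.
Trapped volume = 550.0 × 0.3873 = 213.02 mL.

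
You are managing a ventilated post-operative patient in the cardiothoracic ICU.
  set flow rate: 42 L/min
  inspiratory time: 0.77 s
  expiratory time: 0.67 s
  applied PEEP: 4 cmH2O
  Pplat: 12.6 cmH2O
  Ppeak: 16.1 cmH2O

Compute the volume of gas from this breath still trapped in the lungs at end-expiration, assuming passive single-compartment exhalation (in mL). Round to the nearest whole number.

64

Flow: 42 L/min ÷ 60 = 0.7 L/s.
Vt = flow × Ti = 0.7 L/s × 0.77 s × 1000 mL/L = 539.0 mL.
R = (PIP − Pplat)/V̇ = (16.1 − 12.6) / 0.7 = 3.5/0.7 = 5.0 cmH2O·s/L.
C = Vt/(Pplat − PEEP) = 539.0 / (12.6 − 4) = 539.0/8.6 = 62.674 mL/cmH2O.
τ = R × C = 5.0 × 0.06267 L/cmH2O = 0.3134 s.
Fraction remaining = e^(−Te/τ) = e^(−0.67/0.3134) = 0.1179.
Trapped volume = 539.0 × 0.1179 = 63.548 mL.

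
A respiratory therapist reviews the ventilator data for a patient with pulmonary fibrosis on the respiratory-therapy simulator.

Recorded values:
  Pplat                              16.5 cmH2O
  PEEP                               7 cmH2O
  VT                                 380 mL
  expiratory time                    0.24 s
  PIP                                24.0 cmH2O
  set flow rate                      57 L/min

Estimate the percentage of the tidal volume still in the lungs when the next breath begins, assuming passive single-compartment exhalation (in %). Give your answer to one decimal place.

Flow: 57 L/min ÷ 60 = 0.95 L/s.
R = (PIP − Pplat)/V̇ = (24.0 − 16.5) / 0.95 = 7.5/0.95 = 7.895 cmH2O·s/L.
C = Vt/(Pplat − PEEP) = 380.0 / (16.5 − 7) = 380.0/9.5 = 40.0 mL/cmH2O.
τ = R × C = 7.895 × 0.04 L/cmH2O = 0.3158 s.
Fraction remaining at end-expiration = e^(−Te/τ) = e^(−0.24/0.3158) = 0.4677 → 46.77%.

46.8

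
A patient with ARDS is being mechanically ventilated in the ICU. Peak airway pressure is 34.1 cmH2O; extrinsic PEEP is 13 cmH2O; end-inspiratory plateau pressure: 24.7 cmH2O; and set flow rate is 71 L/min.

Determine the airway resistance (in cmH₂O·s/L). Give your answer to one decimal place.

Flow: 71 L/min ÷ 60 = 1.1833 L/s.
Raw = (PIP − Pplat) / flow = (34.1 − 24.7) / 1.1833 = 9.4 / 1.1833 = 7.944 cmH2O·s/L.

7.9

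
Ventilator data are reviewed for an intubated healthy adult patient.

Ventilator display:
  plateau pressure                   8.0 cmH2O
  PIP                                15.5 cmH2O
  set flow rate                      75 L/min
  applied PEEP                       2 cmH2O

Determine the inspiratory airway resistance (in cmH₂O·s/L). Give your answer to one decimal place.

6.0

Flow: 75 L/min ÷ 60 = 1.25 L/s.
Raw = (PIP − Pplat) / flow = (15.5 − 8.0) / 1.25 = 7.5 / 1.25 = 6.0 cmH2O·s/L.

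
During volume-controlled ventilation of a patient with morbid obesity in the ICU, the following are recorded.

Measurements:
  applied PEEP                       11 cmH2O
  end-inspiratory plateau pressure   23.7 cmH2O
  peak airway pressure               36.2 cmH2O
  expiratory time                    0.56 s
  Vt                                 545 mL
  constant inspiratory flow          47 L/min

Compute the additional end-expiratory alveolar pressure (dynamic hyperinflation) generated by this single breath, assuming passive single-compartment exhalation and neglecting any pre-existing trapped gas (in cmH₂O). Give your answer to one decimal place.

5.6

Flow: 47 L/min ÷ 60 = 0.7833 L/s.
R = (PIP − Pplat)/V̇ = (36.2 − 23.7) / 0.7833 = 12.5/0.7833 = 15.958 cmH2O·s/L.
C = Vt/(Pplat − PEEP) = 545.0 / (23.7 − 11) = 545.0/12.7 = 42.913 mL/cmH2O.
τ = R × C = 15.958 × 0.04291 L/cmH2O = 0.6848 s.
Fraction remaining = e^(−Te/τ) = e^(−0.56/0.6848) = 0.4414; trapped volume = 545.0 × 0.4414 = 240.56 mL.
Additional alveolar pressure from trapping ≈ V_trapped / C = 240.56 / 42.913 = 5.606 cmH2O.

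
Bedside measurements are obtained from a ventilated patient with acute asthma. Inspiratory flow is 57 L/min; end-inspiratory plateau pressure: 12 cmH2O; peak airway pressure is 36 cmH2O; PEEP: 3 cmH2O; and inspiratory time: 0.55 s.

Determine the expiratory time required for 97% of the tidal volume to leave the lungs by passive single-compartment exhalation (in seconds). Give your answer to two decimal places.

5.14

Flow: 57 L/min ÷ 60 = 0.95 L/s.
Vt = flow × Ti = 0.95 L/s × 0.55 s × 1000 mL/L = 522.5 mL.
R = (PIP − Pplat)/V̇ = (36 − 12) / 0.95 = 24.0/0.95 = 25.263 cmH2O·s/L.
C = Vt/(Pplat − PEEP) = 522.5 / (12 − 3) = 522.5/9.0 = 58.056 mL/cmH2O.
τ = R × C = 25.263 × 0.05806 L/cmH2O = 1.467 s.
t = −τ·ln(1 − 0.97) = −1.467·ln(0.03) = 5.144 s.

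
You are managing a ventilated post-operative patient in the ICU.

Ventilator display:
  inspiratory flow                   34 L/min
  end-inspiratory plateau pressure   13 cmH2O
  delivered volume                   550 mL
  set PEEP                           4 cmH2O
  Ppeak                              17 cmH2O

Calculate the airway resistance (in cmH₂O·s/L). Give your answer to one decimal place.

7.1

Flow: 34 L/min ÷ 60 = 0.5667 L/s.
Raw = (PIP − Pplat) / flow = (17 − 13) / 0.5667 = 4.0 / 0.5667 = 7.058 cmH2O·s/L.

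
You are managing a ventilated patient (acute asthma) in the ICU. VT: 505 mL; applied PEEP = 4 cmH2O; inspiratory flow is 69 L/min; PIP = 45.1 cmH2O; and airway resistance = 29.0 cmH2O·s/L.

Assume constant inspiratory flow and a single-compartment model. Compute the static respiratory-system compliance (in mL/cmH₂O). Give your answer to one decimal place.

65.2

Flow: 69 L/min ÷ 60 = 1.15 L/s.
Equation of motion (constant flow): PIP = Vt/C + R·V̇ + PEEP.
Vt/C = PIP − R·V̇ − PEEP = 45.1 − 29.0×1.15 − 4 = 45.1 − 33.35 − 4 = 7.75 cmH2O.
C = Vt / 7.75 = 505 / 7.75 = 65.161 mL/cmH2O.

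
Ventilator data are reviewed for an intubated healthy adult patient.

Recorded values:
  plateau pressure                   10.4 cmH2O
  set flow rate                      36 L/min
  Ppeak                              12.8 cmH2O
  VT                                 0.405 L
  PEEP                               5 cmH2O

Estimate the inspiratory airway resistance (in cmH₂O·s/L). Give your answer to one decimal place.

Flow: 36 L/min ÷ 60 = 0.6 L/s.
Raw = (PIP − Pplat) / flow = (12.8 − 10.4) / 0.6 = 2.4 / 0.6 = 4.0 cmH2O·s/L.

4.0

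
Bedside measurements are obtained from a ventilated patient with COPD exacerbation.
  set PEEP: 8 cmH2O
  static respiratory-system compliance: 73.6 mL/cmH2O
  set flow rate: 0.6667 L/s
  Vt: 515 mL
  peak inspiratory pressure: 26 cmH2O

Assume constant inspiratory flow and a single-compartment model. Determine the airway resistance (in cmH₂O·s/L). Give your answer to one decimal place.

Equation of motion (constant flow): PIP = Vt/C + R·V̇ + PEEP.
R·V̇ = PIP − Vt/C − PEEP = 26 − 515/73.6 − 8 = 26 − 6.997 − 8 = 11.003 cmH2O.
R = 11.003 / 0.6667 = 16.504 cmH2O·s/L.

16.5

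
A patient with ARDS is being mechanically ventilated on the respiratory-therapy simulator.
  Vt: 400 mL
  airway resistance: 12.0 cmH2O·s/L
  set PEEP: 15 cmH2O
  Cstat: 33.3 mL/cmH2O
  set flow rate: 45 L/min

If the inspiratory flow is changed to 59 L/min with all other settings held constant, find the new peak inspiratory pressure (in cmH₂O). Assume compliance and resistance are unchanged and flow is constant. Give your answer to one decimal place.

Flow: 45 L/min ÷ 60 = 0.75 L/s.
New flow: 59 L/min ÷ 60 = 0.9833 L/s.
PIP = Vt/C + R·V̇ + PEEP (constant-flow equation of motion).
Only the resistive term changes: ΔPIP = R × ΔV̇ = 12.0 × (0.9833 − 0.75) = 12.0 × 0.2333 = 2.8 cmH2O.
Original PIP = 400/33.3 + 12.0×0.75 + 15 = 36.012 cmH2O; new PIP = 36.012 + (2.8) = 38.812 cmH2O.

38.8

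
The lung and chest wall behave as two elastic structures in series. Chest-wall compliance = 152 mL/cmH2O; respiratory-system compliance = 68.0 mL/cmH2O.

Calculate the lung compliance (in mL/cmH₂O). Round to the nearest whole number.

1/CL = 1/Crs − 1/Ccw.
1/CL = 1/68.0 − 1/152 = 0.008127.
CL = 123.05 mL/cmH2O.

123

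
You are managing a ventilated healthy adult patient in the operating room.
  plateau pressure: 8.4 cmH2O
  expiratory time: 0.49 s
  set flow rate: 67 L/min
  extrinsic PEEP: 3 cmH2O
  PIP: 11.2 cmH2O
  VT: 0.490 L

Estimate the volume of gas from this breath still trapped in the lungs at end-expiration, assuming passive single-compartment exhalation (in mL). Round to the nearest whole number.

Flow: 67 L/min ÷ 60 = 1.1167 L/s.
R = (PIP − Pplat)/V̇ = (11.2 − 8.4) / 1.1167 = 2.8/1.1167 = 2.507 cmH2O·s/L.
C = Vt/(Pplat − PEEP) = 490.0 / (8.4 − 3) = 490.0/5.4 = 90.741 mL/cmH2O.
τ = R × C = 2.507 × 0.09074 L/cmH2O = 0.2275 s.
Fraction remaining = e^(−Te/τ) = e^(−0.49/0.2275) = 0.116.
Trapped volume = 490.0 × 0.116 = 56.84 mL.

57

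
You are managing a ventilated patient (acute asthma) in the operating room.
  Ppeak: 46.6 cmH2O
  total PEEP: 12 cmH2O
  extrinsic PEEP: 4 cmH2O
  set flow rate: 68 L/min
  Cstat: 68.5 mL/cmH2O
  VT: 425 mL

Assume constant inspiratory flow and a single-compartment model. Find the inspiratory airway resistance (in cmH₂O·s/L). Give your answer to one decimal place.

Flow: 68 L/min ÷ 60 = 1.1333 L/s.
Total PEEP = 12 cmH2O (set 4 + intrinsic 8); this is the baseline alveolar pressure.
Equation of motion (constant flow): PIP = Vt/C + R·V̇ + PEEP.
R·V̇ = PIP − Vt/C − PEEP = 46.6 − 425/68.5 − 12 = 46.6 − 6.204 − 12 = 28.396 cmH2O.
R = 28.396 / 1.1333 = 25.056 cmH2O·s/L.

25.1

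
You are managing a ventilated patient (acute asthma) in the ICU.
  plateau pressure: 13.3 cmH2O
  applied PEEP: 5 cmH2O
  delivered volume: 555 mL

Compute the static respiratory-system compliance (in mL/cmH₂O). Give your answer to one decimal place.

66.9

Cstat = Vt / (Pplat − PEEP) = 555 / (13.3 − 5) = 555 / 8.3 = 66.867 mL/cmH2O.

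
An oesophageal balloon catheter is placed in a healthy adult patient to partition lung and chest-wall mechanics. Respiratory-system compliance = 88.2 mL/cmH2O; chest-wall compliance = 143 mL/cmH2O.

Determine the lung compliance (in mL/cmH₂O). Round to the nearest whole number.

1/CL = 1/Crs − 1/Ccw.
1/CL = 1/88.2 − 1/143 = 0.004345.
CL = 230.15 mL/cmH2O.

230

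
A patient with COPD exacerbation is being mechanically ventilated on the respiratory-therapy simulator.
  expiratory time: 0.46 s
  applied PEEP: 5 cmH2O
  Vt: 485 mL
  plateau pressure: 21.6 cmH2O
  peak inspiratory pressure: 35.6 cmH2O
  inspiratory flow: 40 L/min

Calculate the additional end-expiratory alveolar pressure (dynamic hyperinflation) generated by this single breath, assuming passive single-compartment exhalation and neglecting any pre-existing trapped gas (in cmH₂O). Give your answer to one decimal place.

Flow: 40 L/min ÷ 60 = 0.6667 L/s.
R = (PIP − Pplat)/V̇ = (35.6 − 21.6) / 0.6667 = 14.0/0.6667 = 20.999 cmH2O·s/L.
C = Vt/(Pplat − PEEP) = 485.0 / (21.6 − 5) = 485.0/16.6 = 29.217 mL/cmH2O.
τ = R × C = 20.999 × 0.02922 L/cmH2O = 0.6136 s.
Fraction remaining = e^(−Te/τ) = e^(−0.46/0.6136) = 0.4725; trapped volume = 485.0 × 0.4725 = 229.16 mL.
Additional alveolar pressure from trapping ≈ V_trapped / C = 229.16 / 29.217 = 7.843 cmH2O.

7.8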